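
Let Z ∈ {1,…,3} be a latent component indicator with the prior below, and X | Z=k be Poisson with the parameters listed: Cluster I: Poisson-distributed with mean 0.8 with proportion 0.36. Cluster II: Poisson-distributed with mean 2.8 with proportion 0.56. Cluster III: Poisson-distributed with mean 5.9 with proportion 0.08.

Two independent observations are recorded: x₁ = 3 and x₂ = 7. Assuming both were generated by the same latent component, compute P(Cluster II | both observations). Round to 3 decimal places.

Apply Bayes' rule: the posterior for each component is proportional to its prior times its likelihood at x.
Since both observations come from the same component, the likelihood for component k is f_k(x₁)·f_k(x₂).
  f_I = [e^(−0.8)·0.8^3/3! = 0.0383427] × [1.86966e-05] = 7.16881e-07
  f_II = [e^(−2.8)·2.8^3/3! = 0.222484] × [0.0162799] = 0.00362201
  f_III = [e^(−5.9)·5.9^3/3! = 0.0937707] × [0.135268] = 0.0126842
Unnormalised posteriors:
  P(Z=I)·f_I = 0.36 × 7.16881e-07 = 2.58077e-07
  P(Z=II)·f_II = 0.56 × 0.00362201 = 0.00202832
  P(Z=III)·f_III = 0.08 × 0.0126842 = 0.00101474
Evidence: 2.58077e-07 + 0.00202832 + 0.00101474 = 0.00304332
P(Cluster II | x₁,x₂) = 0.00202832 / 0.00304332 ≈ 0.666

0.666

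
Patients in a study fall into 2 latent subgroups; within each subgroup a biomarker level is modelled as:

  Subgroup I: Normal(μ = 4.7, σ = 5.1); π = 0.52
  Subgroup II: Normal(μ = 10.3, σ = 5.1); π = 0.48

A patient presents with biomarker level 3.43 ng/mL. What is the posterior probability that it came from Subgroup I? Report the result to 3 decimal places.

Apply Bayes' rule: the posterior for each component is proportional to its prior times its likelihood at x.
Evaluate each component's likelihood at the observed value:
  L_I = (1/(5.1·√(2π)))·exp(−(3.43−4.7)²/(2·5.1²)) = 0.078224·exp(-0.03101) = 0.0758358
  L_II = (1/(5.1·√(2π)))·exp(−(3.43−10.3)²/(2·5.1²)) = 0.078224·exp(-0.90728) = 0.0315727
Unnormalised posteriors:
  π_I·L_I = 0.52 × 0.0758358 = 0.0394346
  π_II·L_II = 0.48 × 0.0315727 = 0.0151549
Denominator: 0.0394346 + 0.0151549 = 0.0545895
So the posterior for Subgroup I is 0.0394346 / 0.0545895 ≈ 0.722.

0.722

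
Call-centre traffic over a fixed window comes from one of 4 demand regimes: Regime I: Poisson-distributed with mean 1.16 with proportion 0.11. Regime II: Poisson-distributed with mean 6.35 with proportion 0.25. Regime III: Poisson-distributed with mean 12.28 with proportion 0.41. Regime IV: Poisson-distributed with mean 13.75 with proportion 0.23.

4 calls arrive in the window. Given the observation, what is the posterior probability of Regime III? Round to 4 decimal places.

0.0525

The responsibility of component k is P(Z=k) f_k(x) divided by Σ_j P(Z=j) f_j(x).
Component likelihoods at x = 4 calls:
  f_I = e^(−1.16)·1.16^4/4! = 0.0236504
  f_II = e^(−6.35)·6.35^4/4! = 0.118335
  f_III = e^(−12.28)·12.28^4/4! = 0.00439993
  f_IV = e^(−13.75)·13.75^4/4! = 0.0015902
Multiply by the mixture weights:
  P(Z=I)·f_I = 0.11 × 0.0236504 = 0.00260155
  P(Z=II)·f_II = 0.25 × 0.118335 = 0.0295838
  P(Z=III)·f_III = 0.41 × 0.00439993 = 0.00180397
  P(Z=IV)·f_IV = 0.23 × 0.0015902 = 0.000365745
Evidence: 0.00260155 + 0.0295838 + 0.00180397 + 0.000365745 = 0.034355
So the posterior for Regime III is 0.00180397 / 0.034355 ≈ 0.0525.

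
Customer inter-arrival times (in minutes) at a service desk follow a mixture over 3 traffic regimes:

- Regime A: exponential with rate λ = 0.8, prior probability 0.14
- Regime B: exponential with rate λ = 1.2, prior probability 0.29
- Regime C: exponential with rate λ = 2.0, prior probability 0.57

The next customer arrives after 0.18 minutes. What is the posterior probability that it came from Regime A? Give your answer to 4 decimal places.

0.0827

By Bayes' theorem, P(k | x) = π_k f_k(x) / Σ_j π_j f_j(x).
Component likelihoods at x = 0.18 minutes:
  p_A = 0.8·e^(−0.8·0.18) = 0.8·e^(−0.1440) = 0.69271
  p_B = 1.2·e^(−1.2·0.18) = 1.2·e^(−0.2160) = 0.966882
  p_C = 2.0·e^(−2.0·0.18) = 2.0·e^(−0.3600) = 1.39535
Weight by the priors:
  π_A·p_A = 0.14 × 0.69271 = 0.0969794
  π_B·p_B = 0.29 × 0.966882 = 0.280396
  π_C·p_C = 0.57 × 1.39535 = 0.795351
Normaliser: 0.0969794 + 0.280396 + 0.795351 = 1.17273
P(Regime A | x) = 0.0969794 / 1.17273 ≈ 0.0827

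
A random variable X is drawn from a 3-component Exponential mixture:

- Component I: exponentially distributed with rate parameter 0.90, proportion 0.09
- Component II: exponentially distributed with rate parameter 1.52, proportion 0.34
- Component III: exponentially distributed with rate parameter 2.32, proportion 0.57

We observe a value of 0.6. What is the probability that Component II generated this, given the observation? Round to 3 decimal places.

The responsibility of component k is π_k f_k(x) divided by Σ_j π_j f_j(x).
Component likelihoods at x = 0.6:
  p_I = 0.90·e^(−0.90·0.6) = 0.90·e^(−0.5400) = 0.524473
  p_II = 1.52·e^(−1.52·0.6) = 1.52·e^(−0.9120) = 0.610614
  p_III = 2.32·e^(−2.32·0.6) = 2.32·e^(−1.3920) = 0.5767
Unnormalised posteriors:
  π_I·p_I = 0.09 × 0.524473 = 0.0472026
  π_II·p_II = 0.34 × 0.610614 = 0.207609
  π_III·p_III = 0.57 × 0.5767 = 0.328719
Normaliser: 0.0472026 + 0.207609 + 0.328719 = 0.583531
Responsibility of Component II: 0.207609 / 0.583531 ≈ 0.356

0.356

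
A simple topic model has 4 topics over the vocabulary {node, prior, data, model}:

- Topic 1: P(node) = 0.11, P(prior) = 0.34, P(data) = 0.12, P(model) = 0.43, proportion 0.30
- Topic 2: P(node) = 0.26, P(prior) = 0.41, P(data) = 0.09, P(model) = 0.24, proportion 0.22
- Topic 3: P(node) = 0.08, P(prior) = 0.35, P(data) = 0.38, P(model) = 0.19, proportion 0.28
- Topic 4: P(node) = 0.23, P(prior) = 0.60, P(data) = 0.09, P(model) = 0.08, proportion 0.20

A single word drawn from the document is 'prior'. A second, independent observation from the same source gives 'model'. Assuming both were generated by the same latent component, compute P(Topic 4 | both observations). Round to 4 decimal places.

0.1024

Posterior ∝ prior × likelihood, so P(k | x) ∝ π_k f_k(x); normalise over all components.
Since both observations come from the same component, the likelihood for component k is f_k(x₁)·f_k(x₂).
  p_1 = [0.34] × [0.43] = 0.1462
  p_2 = [0.41] × [0.24] = 0.0984
  p_3 = [0.35] × [0.19] = 0.0665
  p_4 = [0.6] × [0.08] = 0.048
Unnormalised posteriors:
  π_1·p_1 = 0.30 × 0.1462 = 0.04386
  π_2·p_2 = 0.22 × 0.0984 = 0.021648
  π_3·p_3 = 0.28 × 0.0665 = 0.01862
  π_4·p_4 = 0.20 × 0.048 = 0.0096
Sum: 0.04386 + 0.021648 + 0.01862 + 0.0096 = 0.093728
P(Topic 4 | x₁,x₂) ≈ 0.1024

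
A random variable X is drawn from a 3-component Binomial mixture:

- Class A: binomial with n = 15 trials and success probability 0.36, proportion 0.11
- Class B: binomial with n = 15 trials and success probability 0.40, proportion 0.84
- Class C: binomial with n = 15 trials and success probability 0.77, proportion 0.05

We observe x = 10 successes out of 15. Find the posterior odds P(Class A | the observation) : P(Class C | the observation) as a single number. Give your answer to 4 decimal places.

0.1831

Since P(k|x) ∝ π_k f_k(x), the posterior odds are π_i f_i(x) / (π_j f_j(x)).
Binomial probabilities:
  f_A = 0.0117891
  f_B = 0.0244856
  f_C = 0.141613
Posterior odds = (π_A·f_A) / (π_C·f_C) = (0.11·0.0117891) / (0.05·0.141613) = 0.0012968 / 0.00708063 ≈ 0.1831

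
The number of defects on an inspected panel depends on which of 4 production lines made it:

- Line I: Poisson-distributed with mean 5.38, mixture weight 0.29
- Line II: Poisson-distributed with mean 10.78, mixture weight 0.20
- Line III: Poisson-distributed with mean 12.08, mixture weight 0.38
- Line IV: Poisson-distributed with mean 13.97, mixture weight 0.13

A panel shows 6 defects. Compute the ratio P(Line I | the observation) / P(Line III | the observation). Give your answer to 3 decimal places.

The posterior odds equal the prior odds times the likelihood ratio: (π_i/π_j)·(f_i(x)/f_j(x)).
Evaluate each component's likelihood at the observed value:
  f_I = e^(−5.38)·5.38^6/6! = 0.155188
  f_II = e^(−10.78)·10.78^6/6! = 0.0453613
  f_III = e^(−12.08)·12.08^6/6! = 0.0244789
  f_IV = e^(−13.97)·13.97^6/6! = 0.0088461
0.0450044 / 0.00930198 ≈ 4.838

4.838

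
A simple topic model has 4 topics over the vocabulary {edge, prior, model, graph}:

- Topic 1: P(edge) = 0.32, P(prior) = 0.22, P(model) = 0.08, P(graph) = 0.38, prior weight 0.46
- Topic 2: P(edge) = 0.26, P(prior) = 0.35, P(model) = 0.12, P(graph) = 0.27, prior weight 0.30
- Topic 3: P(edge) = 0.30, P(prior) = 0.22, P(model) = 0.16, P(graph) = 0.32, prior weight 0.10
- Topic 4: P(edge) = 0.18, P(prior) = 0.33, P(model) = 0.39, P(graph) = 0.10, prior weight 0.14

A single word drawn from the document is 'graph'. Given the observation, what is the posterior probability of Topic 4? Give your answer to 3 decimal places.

0.046

Apply Bayes' rule: the posterior for each component is proportional to its prior times its likelihood at x.
Evaluate each component's likelihood at the observed value:
  L_1 = P(graph | comp) = 0.38
  L_2 = P(graph | comp) = 0.27
  L_3 = P(graph | comp) = 0.32
  L_4 = P(graph | comp) = 0.10
Prior × likelihood for each component:
  w_1·L_1 = 0.46 × 0.38 = 0.1748
  w_2·L_2 = 0.30 × 0.27 = 0.081
  w_3·L_3 = 0.10 × 0.32 = 0.032
  w_4·L_4 = 0.14 × 0.1 = 0.014
Denominator: 0.1748 + 0.081 + 0.032 + 0.014 = 0.3018
So the posterior for Topic 4 is 0.014 / 0.3018 ≈ 0.046.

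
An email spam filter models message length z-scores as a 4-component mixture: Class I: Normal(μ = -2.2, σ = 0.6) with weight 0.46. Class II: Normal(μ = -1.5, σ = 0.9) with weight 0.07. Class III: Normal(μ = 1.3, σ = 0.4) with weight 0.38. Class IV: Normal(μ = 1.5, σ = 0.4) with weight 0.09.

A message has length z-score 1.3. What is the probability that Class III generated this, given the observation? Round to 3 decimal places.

0.827

Posterior ∝ prior × likelihood, so P(k | x) ∝ π_k f_k(x); normalise over all components.
Component likelihoods at x = 1.3:
  p_I = 2.71469e-08
  p_II = 0.00350668
  p_III = 0.997356
  p_IV = 0.880163
Unnormalised posteriors:
  π_I·p_I = 0.46 × 2.71469e-08 = 1.24876e-08
  π_II·p_II = 0.07 × 0.00350668 = 0.000245468
  π_III·p_III = 0.38 × 0.997356 = 0.378995
  π_IV·p_IV = 0.09 × 0.880163 = 0.0792147
Marginal: 1.24876e-08 + 0.000245468 + 0.378995 + 0.0792147 = 0.458455
So the posterior for Class III is 0.378995 / 0.458455 ≈ 0.827.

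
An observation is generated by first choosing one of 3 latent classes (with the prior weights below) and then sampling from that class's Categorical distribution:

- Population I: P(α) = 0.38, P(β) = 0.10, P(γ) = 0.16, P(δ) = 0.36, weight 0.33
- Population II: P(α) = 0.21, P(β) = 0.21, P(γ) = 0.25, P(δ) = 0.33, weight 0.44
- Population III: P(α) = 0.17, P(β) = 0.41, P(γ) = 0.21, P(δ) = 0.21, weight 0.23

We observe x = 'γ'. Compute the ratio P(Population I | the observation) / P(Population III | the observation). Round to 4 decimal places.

Since P(k|x) ∝ π_k f_k(x), the posterior odds are π_i f_i(x) / (π_j f_j(x)).
Component likelihoods at x = 'γ':
  L_I = 0.16
  L_II = 0.25
  L_III = 0.21
0.0528 / 0.0483 ≈ 1.0932

1.0932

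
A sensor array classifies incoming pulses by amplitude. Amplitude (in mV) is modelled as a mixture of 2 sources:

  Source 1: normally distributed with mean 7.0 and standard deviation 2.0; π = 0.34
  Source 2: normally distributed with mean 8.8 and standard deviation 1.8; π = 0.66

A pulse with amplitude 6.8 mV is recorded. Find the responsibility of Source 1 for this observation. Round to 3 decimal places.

0.461

P(component k | x) = π_k·f_k(x) / marginal(x), where marginal(x) = Σ_j π_j·f_j(x).
Component likelihoods at x = 6.8 mV:
  f_1 = (1/(2.0·√(2π)))·exp(−(6.8−7.0)²/(2·2.0²)) = 0.199471·exp(-0.00500) = 0.198476
  f_2 = (1/(1.8·√(2π)))·exp(−(6.8−8.8)²/(2·1.8²)) = 0.221635·exp(-0.61728) = 0.119551
Weight by the priors:
  π_1·f_1 = 0.34 × 0.198476 = 0.0674819
  π_2·f_2 = 0.66 × 0.119551 = 0.0789039
Marginal: 0.0674819 + 0.0789039 = 0.146386
P(Source 1 | x) ≈ 0.461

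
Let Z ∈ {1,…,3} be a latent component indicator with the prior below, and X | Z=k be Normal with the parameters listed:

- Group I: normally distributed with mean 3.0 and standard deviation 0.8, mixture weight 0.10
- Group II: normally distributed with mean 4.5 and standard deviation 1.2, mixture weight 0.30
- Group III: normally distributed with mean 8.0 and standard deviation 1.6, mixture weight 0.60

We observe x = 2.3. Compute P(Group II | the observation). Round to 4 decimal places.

The responsibility of component k is π_k f_k(x) divided by Σ_j π_j f_j(x).
Component likelihoods at x = 2.3:
  f_I = (1/(0.8·√(2π)))·exp(−(2.3−3.0)²/(2·0.8²)) = 0.498678·exp(-0.38281) = 0.340069
  f_II = (1/(1.2·√(2π)))·exp(−(2.3−4.5)²/(2·1.2²)) = 0.332452·exp(-1.68056) = 0.061926
  f_III = (1/(1.6·√(2π)))·exp(−(2.3−8.0)²/(2·1.6²)) = 0.249339·exp(-6.34570) = 0.000437408
Multiply by the mixture weights:
  π_I·f_I = 0.10 × 0.340069 = 0.0340069
  π_II·f_II = 0.30 × 0.061926 = 0.0185778
  π_III·f_III = 0.60 × 0.000437408 = 0.000262445
Sum: 0.0340069 + 0.0185778 + 0.000262445 = 0.0528471
P(Group II | data) = 0.0185778 / 0.0528471 ≈ 0.3515

0.3515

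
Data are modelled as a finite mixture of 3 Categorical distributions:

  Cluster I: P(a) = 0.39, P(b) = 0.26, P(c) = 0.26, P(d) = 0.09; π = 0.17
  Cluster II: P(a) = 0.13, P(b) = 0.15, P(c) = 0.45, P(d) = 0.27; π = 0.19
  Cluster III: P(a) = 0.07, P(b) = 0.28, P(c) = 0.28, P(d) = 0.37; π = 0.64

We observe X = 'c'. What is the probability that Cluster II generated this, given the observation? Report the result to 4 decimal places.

0.2768

The responsibility of component k is P(Z=k) f_k(x) divided by Σ_j P(Z=j) f_j(x).
Evaluate each component's likelihood at the observed value:
  L_I = 0.26
  L_II = 0.45
  L_III = 0.28
Multiply by the mixture weights:
  P(Z=I)·L_I = 0.17 × 0.26 = 0.0442
  P(Z=II)·L_II = 0.19 × 0.45 = 0.0855
  P(Z=III)·L_III = 0.64 × 0.28 = 0.1792
Evidence: 0.0442 + 0.0855 + 0.1792 = 0.3089
Responsibility of Cluster II: 0.0855 / 0.3089 ≈ 0.2768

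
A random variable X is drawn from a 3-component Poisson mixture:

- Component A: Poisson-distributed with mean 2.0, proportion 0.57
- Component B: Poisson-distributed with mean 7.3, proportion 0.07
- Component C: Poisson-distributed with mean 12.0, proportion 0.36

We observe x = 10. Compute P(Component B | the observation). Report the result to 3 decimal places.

P(component k | x) = w_k·f_k(x) / marginal(x), where marginal(x) = Σ_j w_j·f_j(x).
Component likelihoods at x = 10:
  p_A = e^(−2.0)·2.0^10/10! = 3.81899e-05
  p_B = e^(−7.3)·7.3^10/10! = 0.0800048
  p_C = e^(−12.0)·12.0^10/10! = 0.104837
Prior × likelihood for each component:
  w_A·p_A = 0.57 × 3.81899e-05 = 2.17682e-05
  w_B·p_B = 0.07 × 0.0800048 = 0.00560033
  w_C·p_C = 0.36 × 0.104837 = 0.0377414
Normaliser: 2.17682e-05 + 0.00560033 + 0.0377414 = 0.0433635
So the posterior for Component B is 0.00560033 / 0.0433635 ≈ 0.129.

0.129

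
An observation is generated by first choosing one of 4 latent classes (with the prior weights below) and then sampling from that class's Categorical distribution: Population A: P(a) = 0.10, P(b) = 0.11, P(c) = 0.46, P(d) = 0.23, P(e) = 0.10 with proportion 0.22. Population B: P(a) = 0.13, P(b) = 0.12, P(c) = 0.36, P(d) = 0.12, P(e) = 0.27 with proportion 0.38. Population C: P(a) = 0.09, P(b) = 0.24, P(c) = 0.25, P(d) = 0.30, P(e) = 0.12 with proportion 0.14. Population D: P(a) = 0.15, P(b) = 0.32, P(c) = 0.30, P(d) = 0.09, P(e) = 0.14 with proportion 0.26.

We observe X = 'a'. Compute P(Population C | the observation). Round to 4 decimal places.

By Bayes' theorem, P(k | x) = π_k f_k(x) / Σ_j π_j f_j(x).
Component likelihoods at x = 'a':
  p_A = P(a | comp) = 0.10
  p_B = P(a | comp) = 0.13
  p_C = P(a | comp) = 0.09
  p_D = P(a | comp) = 0.15
Prior × likelihood for each component:
  π_A·p_A = 0.22 × 0.1 = 0.022
  π_B·p_B = 0.38 × 0.13 = 0.0494
  π_C·p_C = 0.14 × 0.09 = 0.0126
  π_D·p_D = 0.26 × 0.15 = 0.039
Evidence: 0.022 + 0.0494 + 0.0126 + 0.039 = 0.123
P(Population C | x) = 0.0126 / 0.123 ≈ 0.1024

0.1024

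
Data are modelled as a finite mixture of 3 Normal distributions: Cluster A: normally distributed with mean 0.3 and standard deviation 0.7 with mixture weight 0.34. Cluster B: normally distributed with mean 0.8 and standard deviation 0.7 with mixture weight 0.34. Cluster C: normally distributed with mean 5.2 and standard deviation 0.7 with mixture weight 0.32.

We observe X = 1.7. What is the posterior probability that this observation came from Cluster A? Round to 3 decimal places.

0.236

Posterior ∝ prior × likelihood, so P(k | x) ∝ P(Z=k) f_k(x); normalise over all components.
Component likelihoods at x = 1.7:
  L_A = (1/(0.7·√(2π)))·exp(−(1.7−0.3)²/(2·0.7²)) = 0.569918·exp(-2.00000) = 0.07713
  L_B = (1/(0.7·√(2π)))·exp(−(1.7−0.8)²/(2·0.7²)) = 0.569918·exp(-0.82653) = 0.249376
  L_C = (1/(0.7·√(2π)))·exp(−(1.7−5.2)²/(2·0.7²)) = 0.569918·exp(-12.50000) = 2.12389e-06
Weight by the priors:
  P(Z=A)·L_A = 0.34 × 0.07713 = 0.0262242
  P(Z=B)·L_B = 0.34 × 0.249376 = 0.0847878
  P(Z=C)·L_C = 0.32 × 2.12389e-06 = 6.79643e-07
Marginal: 0.0262242 + 0.0847878 + 6.79643e-07 = 0.111013
P(Cluster A | x) = 0.0262242 / 0.111013 ≈ 0.236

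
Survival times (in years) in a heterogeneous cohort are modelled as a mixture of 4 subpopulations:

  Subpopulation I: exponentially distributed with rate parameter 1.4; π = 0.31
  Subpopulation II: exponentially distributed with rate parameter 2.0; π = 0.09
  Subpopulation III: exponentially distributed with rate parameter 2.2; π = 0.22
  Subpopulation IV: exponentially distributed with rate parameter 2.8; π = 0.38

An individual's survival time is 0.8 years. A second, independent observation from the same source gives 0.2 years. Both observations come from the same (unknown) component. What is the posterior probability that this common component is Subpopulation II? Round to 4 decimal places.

Posterior ∝ prior × likelihood, so P(k | x) ∝ w_k f_k(x); normalise over all components.
Since both observations come from the same component, the likelihood for component k is f_k(x₁)·f_k(x₂).
  p_I = [1.4·e^(−1.4·0.8) = 1.4·e^(−1.1200) = 0.456792] × [1.0581] = 0.48333
  p_II = [2.0·e^(−2.0·0.8) = 2.0·e^(−1.6000) = 0.403793] × [1.34064] = 0.541341
  p_III = [2.2·e^(−2.2·0.8) = 2.2·e^(−1.7600) = 0.378499] × [1.41688] = 0.536287
  p_IV = [2.8·e^(−2.8·0.8) = 2.8·e^(−2.2400) = 0.298084] × [1.59939] = 0.476751
Unnormalised posteriors:
  w_I·p_I = 0.31 × 0.48333 = 0.149832
  w_II·p_II = 0.09 × 0.541341 = 0.0487207
  w_III·p_III = 0.22 × 0.536287 = 0.117983
  w_IV·p_IV = 0.38 × 0.476751 = 0.181165
Evidence: 0.149832 + 0.0487207 + 0.117983 + 0.181165 = 0.497702
P(Subpopulation II | x₁, x₂) ≈ 0.0979

0.0979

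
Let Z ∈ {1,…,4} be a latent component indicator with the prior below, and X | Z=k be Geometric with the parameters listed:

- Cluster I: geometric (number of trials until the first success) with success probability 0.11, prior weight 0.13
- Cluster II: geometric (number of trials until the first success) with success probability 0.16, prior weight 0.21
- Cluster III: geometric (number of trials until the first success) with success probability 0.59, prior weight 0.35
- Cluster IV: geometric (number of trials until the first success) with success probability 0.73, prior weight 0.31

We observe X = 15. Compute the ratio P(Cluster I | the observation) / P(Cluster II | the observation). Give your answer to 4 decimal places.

Only the two components matter; the odds are (π_i f_i(x)) / (π_j f_j(x)).
Geometric probabilities:
  L_I = 0.11·(1−0.11)^14 = 0.11·0.195641 = 0.0215205
  L_II = 0.16·(1−0.16)^14 = 0.16·0.0870783 = 0.0139325
  L_III = 0.59·(1−0.59)^14 = 0.59·3.79292e-06 = 2.23782e-06
  L_IV = 0.73·(1−0.73)^14 = 0.73·1.09419e-08 = 7.98759e-09
Posterior odds = (π_I·L_I) / (π_II·L_II) = (0.13·0.0215205) / (0.21·0.0139325) = 0.00279767 / 0.00292583 ≈ 0.9562

0.9562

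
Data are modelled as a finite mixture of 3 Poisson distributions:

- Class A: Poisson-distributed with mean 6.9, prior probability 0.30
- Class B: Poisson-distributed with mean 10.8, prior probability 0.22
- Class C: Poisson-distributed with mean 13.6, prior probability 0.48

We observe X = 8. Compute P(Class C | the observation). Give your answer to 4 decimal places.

0.2262

Posterior ∝ prior × likelihood, so P(k | x) ∝ w_k f_k(x); normalise over all components.
Evaluate each component's likelihood at the observed value:
  f_A = e^(−6.9)·6.9^8/8! = 0.128422
  f_B = e^(−10.8)·10.8^8/8! = 0.093646
  f_C = e^(−13.6)·13.6^8/8! = 0.0360069
Multiply by the mixture weights:
  w_A·f_A = 0.30 × 0.128422 = 0.0385267
  w_B·f_B = 0.22 × 0.093646 = 0.0206021
  w_C·f_C = 0.48 × 0.0360069 = 0.0172833
Marginal: 0.0385267 + 0.0206021 + 0.0172833 = 0.0764121
So the posterior for Class C is 0.0172833 / 0.0764121 ≈ 0.2262.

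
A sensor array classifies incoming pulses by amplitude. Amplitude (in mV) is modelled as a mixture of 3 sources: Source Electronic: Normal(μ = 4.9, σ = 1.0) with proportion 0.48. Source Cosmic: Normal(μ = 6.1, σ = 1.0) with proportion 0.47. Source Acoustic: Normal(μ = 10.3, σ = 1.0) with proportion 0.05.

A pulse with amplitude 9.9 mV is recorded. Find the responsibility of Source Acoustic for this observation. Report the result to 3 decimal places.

The responsibility of component k is P(Z=k) f_k(x) divided by Σ_j P(Z=j) f_j(x).
Normal densities:
  p_Electronic = 1.48672e-06
  p_Cosmic = 0.000291947
  p_Acoustic = 0.36827
Multiply by the mixture weights:
  P(Z=Electronic)·p_Electronic = 0.48 × 1.48672e-06 = 7.13625e-07
  P(Z=Cosmic)·p_Cosmic = 0.47 × 0.000291947 = 0.000137215
  P(Z=Acoustic)·p_Acoustic = 0.05 × 0.36827 = 0.0184135
Sum: 7.13625e-07 + 0.000137215 + 0.0184135 = 0.0185514
So the posterior for Source Acoustic is 0.0184135 / 0.0185514 ≈ 0.993.

0.993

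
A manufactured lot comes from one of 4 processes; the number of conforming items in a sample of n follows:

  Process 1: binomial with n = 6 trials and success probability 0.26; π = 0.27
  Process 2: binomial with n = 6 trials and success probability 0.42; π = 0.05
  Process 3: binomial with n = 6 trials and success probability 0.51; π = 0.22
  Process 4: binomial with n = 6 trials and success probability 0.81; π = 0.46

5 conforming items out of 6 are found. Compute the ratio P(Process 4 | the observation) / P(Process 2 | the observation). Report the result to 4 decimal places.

80.4067

The posterior odds equal the prior odds times the likelihood ratio: (P(Z=i)/P(Z=j))·(f_i(x)/f_j(x)).
Binomial probabilities:
  L_1 = C(6,5)·0.26^5·0.74^1 = 6·0.00118814·0.74 = 0.00527533
  L_2 = C(6,5)·0.42^5·0.58^1 = 6·0.0130691·0.58 = 0.0454805
  L_3 = C(6,5)·0.51^5·0.49^1 = 6·0.0345025·0.49 = 0.101437
  L_4 = C(6,5)·0.81^5·0.19^1 = 6·0.348678·0.19 = 0.397493
Posterior odds = (P(Z=4)·L_4) / (P(Z=2)·L_2) = (0.46·0.397493) / (0.05·0.0454805) = 0.182847 / 0.00227403 ≈ 80.4067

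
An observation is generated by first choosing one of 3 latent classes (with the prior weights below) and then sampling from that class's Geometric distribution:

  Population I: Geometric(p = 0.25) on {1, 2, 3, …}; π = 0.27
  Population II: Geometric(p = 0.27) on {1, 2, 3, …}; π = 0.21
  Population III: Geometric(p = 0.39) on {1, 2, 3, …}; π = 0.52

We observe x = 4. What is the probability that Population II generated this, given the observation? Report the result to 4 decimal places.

0.2284

Apply Bayes' rule: the posterior for each component is proportional to its prior times its likelihood at x.
Component likelihoods at x = 4:
  p_I = 0.105469
  p_II = 0.105035
  p_III = 0.0885226
Unnormalised posteriors:
  P(Z=I)·p_I = 0.27 × 0.105469 = 0.0284766
  P(Z=II)·p_II = 0.21 × 0.105035 = 0.0220573
  P(Z=III)·p_III = 0.52 × 0.0885226 = 0.0460317
Marginal: 0.0284766 + 0.0220573 + 0.0460317 = 0.0965656
P(Population II | x) = 0.0220573 / 0.0965656 ≈ 0.2284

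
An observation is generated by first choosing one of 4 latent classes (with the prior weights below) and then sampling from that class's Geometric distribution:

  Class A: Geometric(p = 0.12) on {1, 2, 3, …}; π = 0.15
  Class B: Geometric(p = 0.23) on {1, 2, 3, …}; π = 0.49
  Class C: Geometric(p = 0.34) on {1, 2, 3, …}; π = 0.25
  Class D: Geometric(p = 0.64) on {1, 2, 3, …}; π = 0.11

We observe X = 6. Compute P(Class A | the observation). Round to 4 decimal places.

0.1860

Posterior ∝ prior × likelihood, so P(k | x) ∝ π_k f_k(x); normalise over all components.
Geometric probabilities:
  f_A = 0.0633278
  f_B = 0.062256
  f_C = 0.0425793
  f_D = 0.00386984
Multiply by the mixture weights:
  π_A·f_A = 0.15 × 0.0633278 = 0.00949917
  π_B·f_B = 0.49 × 0.062256 = 0.0305055
  π_C·f_C = 0.25 × 0.0425793 = 0.0106448
  π_D·f_D = 0.11 × 0.00386984 = 0.000425682
Evidence: 0.00949917 + 0.0305055 + 0.0106448 + 0.000425682 = 0.0510751
Responsibility of Class A: 0.00949917 / 0.0510751 ≈ 0.1860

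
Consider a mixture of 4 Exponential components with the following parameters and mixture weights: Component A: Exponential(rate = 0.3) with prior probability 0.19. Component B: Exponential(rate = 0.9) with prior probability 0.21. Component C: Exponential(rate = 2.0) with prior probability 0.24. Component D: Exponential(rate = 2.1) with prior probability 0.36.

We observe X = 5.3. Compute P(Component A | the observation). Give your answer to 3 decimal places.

0.877

Apply Bayes' rule: the posterior for each component is proportional to its prior times its likelihood at x.
Evaluate each component's likelihood at the observed value:
  L_A = 0.3·e^(−0.3·5.3) = 0.3·e^(−1.5900) = 0.0611777
  L_B = 0.9·e^(−0.9·5.3) = 0.9·e^(−4.7700) = 0.00763234
  L_C = 2.0·e^(−2.0·5.3) = 2.0·e^(−10.6000) = 4.9832e-05
  L_D = 2.1·e^(−2.1·5.3) = 2.1·e^(−11.1300) = 3.07979e-05
Unnormalised posteriors:
  π_A·L_A = 0.19 × 0.0611777 = 0.0116238
  π_B·L_B = 0.21 × 0.00763234 = 0.00160279
  π_C·L_C = 0.24 × 4.9832e-05 = 1.19597e-05
  π_D·L_D = 0.36 × 3.07979e-05 = 1.10873e-05
Evidence: 0.0116238 + 0.00160279 + 1.19597e-05 + 1.10873e-05 = 0.0132496
Responsibility of Component A: 0.0116238 / 0.0132496 ≈ 0.877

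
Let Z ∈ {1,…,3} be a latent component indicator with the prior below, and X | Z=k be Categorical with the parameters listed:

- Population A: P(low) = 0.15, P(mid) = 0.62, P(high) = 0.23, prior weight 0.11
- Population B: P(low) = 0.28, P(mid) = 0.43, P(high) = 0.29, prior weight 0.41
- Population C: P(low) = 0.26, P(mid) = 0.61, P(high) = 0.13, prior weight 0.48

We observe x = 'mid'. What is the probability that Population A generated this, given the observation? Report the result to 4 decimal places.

0.1269

Apply Bayes' rule: the posterior for each component is proportional to its prior times its likelihood at x.
Evaluate each component's likelihood at the observed value:
  L_A = P(mid | comp) = 0.62
  L_B = P(mid | comp) = 0.43
  L_C = P(mid | comp) = 0.61
Weight by the priors:
  w_A·L_A = 0.11 × 0.62 = 0.0682
  w_B·L_B = 0.41 × 0.43 = 0.1763
  w_C·L_C = 0.48 × 0.61 = 0.2928
Evidence: 0.0682 + 0.1763 + 0.2928 = 0.5373
P(Population A | data) = 0.0682 / 0.5373 ≈ 0.1269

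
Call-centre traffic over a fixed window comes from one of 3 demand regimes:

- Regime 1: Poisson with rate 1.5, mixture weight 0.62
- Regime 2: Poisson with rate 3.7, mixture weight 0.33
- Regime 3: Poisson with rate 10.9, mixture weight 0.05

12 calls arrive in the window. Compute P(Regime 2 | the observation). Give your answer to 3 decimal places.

By Bayes' theorem, P(k | x) = π_k f_k(x) / Σ_j π_j f_j(x).
Evaluate each component's likelihood at the observed value:
  p_1 = e^(−1.5)·1.5^12/12! = 6.04389e-08
  p_2 = e^(−3.7)·3.7^12/12! = 0.000339777
  p_3 = e^(−10.9)·10.9^12/12! = 0.108385
Multiply by the mixture weights:
  π_1·p_1 = 0.62 × 6.04389e-08 = 3.74721e-08
  π_2·p_2 = 0.33 × 0.000339777 = 0.000112126
  π_3·p_3 = 0.05 × 0.108385 = 0.00541927
Sum: 3.74721e-08 + 0.000112126 + 0.00541927 = 0.00553144
Responsibility of Regime 2: 0.000112126 / 0.00553144 ≈ 0.020

0.020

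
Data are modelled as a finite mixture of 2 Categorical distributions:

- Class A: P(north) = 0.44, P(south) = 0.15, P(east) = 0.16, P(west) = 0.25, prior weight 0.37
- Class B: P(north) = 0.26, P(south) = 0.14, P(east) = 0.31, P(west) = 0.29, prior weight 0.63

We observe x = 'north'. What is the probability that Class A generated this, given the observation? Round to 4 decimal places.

0.4985

By Bayes' theorem, P(k | x) = w_k f_k(x) / Σ_j w_j f_j(x).
Categorical probabilities:
  L_A = 0.44
  L_B = 0.26
Multiply by the mixture weights:
  w_A·L_A = 0.37 × 0.44 = 0.1628
  w_B·L_B = 0.63 × 0.26 = 0.1638
Denominator: 0.1628 + 0.1638 = 0.3266
Responsibility of Class A: 0.1628 / 0.3266 ≈ 0.4985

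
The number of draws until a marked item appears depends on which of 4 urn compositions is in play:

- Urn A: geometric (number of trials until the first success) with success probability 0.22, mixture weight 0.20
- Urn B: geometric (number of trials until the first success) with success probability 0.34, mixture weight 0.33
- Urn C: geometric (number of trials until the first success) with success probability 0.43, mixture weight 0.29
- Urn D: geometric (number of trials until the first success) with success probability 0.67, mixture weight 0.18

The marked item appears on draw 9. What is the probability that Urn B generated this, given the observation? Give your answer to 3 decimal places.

0.352

By Bayes' theorem, P(k | x) = w_k f_k(x) / Σ_j w_j f_j(x).
Component likelihoods at x = 9:
  p_A = 0.0301425
  p_B = 0.0122414
  p_C = 0.00479145
  p_D = 9.42294e-05
Weight by the priors:
  w_A·p_A = 0.20 × 0.0301425 = 0.0060285
  w_B·p_B = 0.33 × 0.0122414 = 0.00403966
  w_C·p_C = 0.29 × 0.00479145 = 0.00138952
  w_D·p_D = 0.18 × 9.42294e-05 = 1.69613e-05
Sum: 0.0060285 + 0.00403966 + 0.00138952 + 1.69613e-05 = 0.0114746
Responsibility of Urn B: 0.00403966 / 0.0114746 ≈ 0.352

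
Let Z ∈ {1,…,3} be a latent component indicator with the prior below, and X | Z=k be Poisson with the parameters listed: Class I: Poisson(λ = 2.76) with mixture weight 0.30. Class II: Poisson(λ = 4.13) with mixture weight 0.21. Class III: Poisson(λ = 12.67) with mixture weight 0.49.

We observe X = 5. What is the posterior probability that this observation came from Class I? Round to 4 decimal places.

0.4000

By Bayes' theorem, P(k | x) = π_k f_k(x) / Σ_j π_j f_j(x).
Component likelihoods at x = 5:
  L_I = 0.0844717
  L_II = 0.16104
  L_III = 0.00855442
Multiply by the mixture weights:
  π_I·L_I = 0.30 × 0.0844717 = 0.0253415
  π_II·L_II = 0.21 × 0.16104 = 0.0338183
  π_III·L_III = 0.49 × 0.00855442 = 0.00419167
Evidence: 0.0253415 + 0.0338183 + 0.00419167 = 0.0633515
Responsibility of Class I: 0.0253415 / 0.0633515 ≈ 0.4000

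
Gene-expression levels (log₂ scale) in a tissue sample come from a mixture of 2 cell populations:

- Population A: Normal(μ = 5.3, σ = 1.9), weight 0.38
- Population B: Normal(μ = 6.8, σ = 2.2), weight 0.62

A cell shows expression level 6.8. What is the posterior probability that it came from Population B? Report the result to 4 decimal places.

0.6580

P(component k | x) = π_k·f_k(x) / marginal(x), where marginal(x) = Σ_j π_j·f_j(x).
Normal densities:
  f_A = 0.15375
  f_B = 0.181337
Prior × likelihood for each component:
  π_A·f_A = 0.38 × 0.15375 = 0.058425
  π_B·f_B = 0.62 × 0.181337 = 0.112429
Normaliser: 0.058425 + 0.112429 = 0.170854
So the posterior for Population B is 0.112429 / 0.170854 ≈ 0.6580.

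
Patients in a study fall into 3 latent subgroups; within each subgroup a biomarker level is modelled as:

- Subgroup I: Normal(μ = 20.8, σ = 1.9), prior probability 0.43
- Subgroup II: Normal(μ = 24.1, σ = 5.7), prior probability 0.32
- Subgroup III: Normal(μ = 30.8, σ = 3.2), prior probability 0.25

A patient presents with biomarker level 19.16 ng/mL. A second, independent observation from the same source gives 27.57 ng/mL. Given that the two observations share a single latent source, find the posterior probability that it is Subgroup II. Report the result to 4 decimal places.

0.9718

By Bayes' theorem, P(k | x) = w_k f_k(x) / Σ_j w_j f_j(x).
Since both observations come from the same component, the likelihood for component k is f_k(x₁)·f_k(x₂).
  p_I = [(1/(1.9·√(2π)))·exp(−(19.16−20.8)²/(2·1.9²)) = 0.209970·exp(-0.37252) = 0.144668] × [0.000367481] = 5.31627e-05
  p_II = [(1/(5.7·√(2π)))·exp(−(19.16−24.1)²/(2·5.7²)) = 0.069990·exp(-0.37556) = 0.0480766] × [0.0581513] = 0.00279572
  p_III = [(1/(3.2·√(2π)))·exp(−(19.16−30.8)²/(2·3.2²)) = 0.124669·exp(-6.61570) = 0.000166954] × [0.074907] = 1.2506e-05
Weight by the priors:
  w_I·p_I = 0.43 × 5.31627e-05 = 2.286e-05
  w_II·p_II = 0.32 × 0.00279572 = 0.00089463
  w_III·p_III = 0.25 × 1.2506e-05 = 3.1265e-06
Denominator: 2.286e-05 + 0.00089463 + 3.1265e-06 = 0.000920616
P(Subgroup II | x₁,x₂) ≈ 0.9718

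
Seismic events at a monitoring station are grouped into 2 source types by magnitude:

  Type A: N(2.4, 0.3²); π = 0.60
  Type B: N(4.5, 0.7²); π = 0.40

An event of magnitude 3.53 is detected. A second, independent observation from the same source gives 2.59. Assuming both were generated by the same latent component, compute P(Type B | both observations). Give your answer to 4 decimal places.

0.6252

By Bayes' theorem, P(k | x) = π_k f_k(x) / Σ_j π_j f_j(x).
Since both observations come from the same component, the likelihood for component k is f_k(x₁)·f_k(x₂).
  L_A = [(1/(0.3·√(2π)))·exp(−(3.53−2.4)²/(2·0.3²)) = 1.329808·exp(-7.09389) = 0.00110396] × [1.08815] = 0.00120127
  L_B = [(1/(0.7·√(2π)))·exp(−(3.53−4.5)²/(2·0.7²)) = 0.569918·exp(-0.96010) = 0.218195] × [0.0137762] = 0.00300589
Unnormalised posteriors:
  π_A·L_A = 0.60 × 0.00120127 = 0.000720762
  π_B·L_B = 0.40 × 0.00300589 = 0.00120236
Marginal: 0.000720762 + 0.00120236 = 0.00192312
Responsibility of Type B: 0.00120236 / 0.00192312 ≈ 0.6252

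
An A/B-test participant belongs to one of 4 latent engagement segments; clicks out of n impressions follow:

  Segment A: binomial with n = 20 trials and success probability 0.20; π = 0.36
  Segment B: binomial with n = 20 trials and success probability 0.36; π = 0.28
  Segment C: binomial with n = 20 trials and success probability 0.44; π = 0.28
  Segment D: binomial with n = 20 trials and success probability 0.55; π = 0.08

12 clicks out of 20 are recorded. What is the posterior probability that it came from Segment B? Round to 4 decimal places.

P(component k | x) = w_k·f_k(x) / marginal(x), where marginal(x) = Σ_j w_j·f_j(x).
Binomial probabilities:
  L_A = 8.65659e-05
  L_B = 0.0168011
  L_C = 0.064151
  L_D = 0.1623
Prior × likelihood for each component:
  w_A·L_A = 0.36 × 8.65659e-05 = 3.11637e-05
  w_B·L_B = 0.28 × 0.0168011 = 0.0047043
  w_C·L_C = 0.28 × 0.064151 = 0.0179623
  w_D·L_D = 0.08 × 0.1623 = 0.012984
Marginal: 3.11637e-05 + 0.0047043 + 0.0179623 + 0.012984 = 0.0356818
So the posterior for Segment B is 0.0047043 / 0.0356818 ≈ 0.1318.

0.1318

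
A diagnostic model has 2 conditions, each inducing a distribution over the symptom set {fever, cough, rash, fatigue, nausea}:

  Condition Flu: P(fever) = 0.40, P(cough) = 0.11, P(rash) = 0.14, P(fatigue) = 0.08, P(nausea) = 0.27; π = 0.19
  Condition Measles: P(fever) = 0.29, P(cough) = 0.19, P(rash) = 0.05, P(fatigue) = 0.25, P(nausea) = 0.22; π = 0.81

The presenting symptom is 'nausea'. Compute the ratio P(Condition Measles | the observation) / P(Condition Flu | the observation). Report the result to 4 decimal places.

Only the two components matter; the odds are (π_i f_i(x)) / (π_j f_j(x)).
Component likelihoods at x = 'nausea':
  L_Flu = P(nausea | comp) = 0.27
  L_Measles = P(nausea | comp) = 0.22
Posterior odds = (π_Measles·L_Measles) / (π_Flu·L_Flu) = (0.81·0.22) / (0.19·0.27) = 0.1782 / 0.0513 ≈ 3.4737

3.4737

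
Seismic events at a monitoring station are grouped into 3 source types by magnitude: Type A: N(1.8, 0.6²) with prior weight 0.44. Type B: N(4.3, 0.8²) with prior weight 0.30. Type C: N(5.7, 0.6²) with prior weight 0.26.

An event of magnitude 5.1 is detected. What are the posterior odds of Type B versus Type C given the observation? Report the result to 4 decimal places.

Since P(k|x) ∝ w_k f_k(x), the posterior odds are w_i f_i(x) / (w_j f_j(x)).
Normal densities:
  f_A = (1/(0.6·√(2π)))·exp(−(5.1−1.8)²/(2·0.6²)) = 0.664904·exp(-15.12500) = 1.79496e-07
  f_B = (1/(0.8·√(2π)))·exp(−(5.1−4.3)²/(2·0.8²)) = 0.498678·exp(-0.50000) = 0.302463
  f_C = (1/(0.6·√(2π)))·exp(−(5.1−5.7)²/(2·0.6²)) = 0.664904·exp(-0.50000) = 0.403285
Odds = (0.30/0.26) × (0.302463/0.403285) = 1.15385 × 0.75 ≈ 0.8654

0.8654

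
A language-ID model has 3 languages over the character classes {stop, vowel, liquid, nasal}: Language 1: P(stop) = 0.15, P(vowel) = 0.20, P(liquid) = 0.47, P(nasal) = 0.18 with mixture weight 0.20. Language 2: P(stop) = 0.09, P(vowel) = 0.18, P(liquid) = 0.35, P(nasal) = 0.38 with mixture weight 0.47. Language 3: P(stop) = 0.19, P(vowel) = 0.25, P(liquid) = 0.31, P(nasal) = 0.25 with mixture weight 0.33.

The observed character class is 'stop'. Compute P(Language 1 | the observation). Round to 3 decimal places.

0.222

Posterior ∝ prior × likelihood, so P(k | x) ∝ P(Z=k) f_k(x); normalise over all components.
Evaluate each component's likelihood at the observed value:
  f_1 = P(stop | comp) = 0.15
  f_2 = P(stop | comp) = 0.09
  f_3 = P(stop | comp) = 0.19
Unnormalised posteriors:
  P(Z=1)·f_1 = 0.20 × 0.15 = 0.03
  P(Z=2)·f_2 = 0.47 × 0.09 = 0.0423
  P(Z=3)·f_3 = 0.33 × 0.19 = 0.0627
Normaliser: 0.03 + 0.0423 + 0.0627 = 0.135
P(Language 1 | x) ≈ 0.222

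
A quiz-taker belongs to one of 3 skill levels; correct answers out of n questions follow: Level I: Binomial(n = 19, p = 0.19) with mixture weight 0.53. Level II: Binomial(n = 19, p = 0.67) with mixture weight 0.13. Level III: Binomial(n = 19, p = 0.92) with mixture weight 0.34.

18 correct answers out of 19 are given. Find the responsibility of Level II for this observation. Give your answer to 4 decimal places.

By Bayes' theorem, P(k | x) = π_k f_k(x) / Σ_j π_j f_j(x).
Component likelihoods at x = 18 correct answers out of 19:
  L_I = C(19,18)·0.19^18·0.81^1 = 19·1.04127e-13·0.81 = 1.60252e-12
  L_II = C(19,18)·0.67^18·0.33^1 = 19·0.000740196·0.33 = 0.00464103
  L_III = C(19,18)·0.92^18·0.08^1 = 19·0.222936·0.08 = 0.338863
Unnormalised posteriors:
  π_I·L_I = 0.53 × 1.60252e-12 = 8.49336e-13
  π_II·L_II = 0.13 × 0.00464103 = 0.000603333
  π_III·L_III = 0.34 × 0.338863 = 0.115214
Marginal: 8.49336e-13 + 0.000603333 + 0.115214 = 0.115817
P(Level II | the observation) = 0.000603333 / 0.115817 ≈ 0.0052

0.0052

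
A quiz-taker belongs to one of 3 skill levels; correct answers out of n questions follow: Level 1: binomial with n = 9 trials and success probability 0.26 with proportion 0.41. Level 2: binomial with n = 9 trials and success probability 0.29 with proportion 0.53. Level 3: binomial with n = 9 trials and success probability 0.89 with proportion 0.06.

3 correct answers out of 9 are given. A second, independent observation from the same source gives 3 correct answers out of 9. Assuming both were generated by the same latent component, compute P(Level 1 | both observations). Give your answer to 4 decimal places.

0.3976

Posterior ∝ prior × likelihood, so P(k | x) ∝ w_k f_k(x); normalise over all components.
Since both observations come from the same component, the likelihood for component k is f_k(x₁)·f_k(x₂).
  L_1 = [0.242432] × [0.242432] = 0.0587732
  L_2 = [0.262436] × [0.262436] = 0.0688726
  L_3 = [0.000104907] × [0.000104907] = 1.10055e-08
Weight by the priors:
  w_1·L_1 = 0.41 × 0.0587732 = 0.024097
  w_2·L_2 = 0.53 × 0.0688726 = 0.0365025
  w_3·L_3 = 0.06 × 1.10055e-08 = 6.60332e-10
Marginal: 0.024097 + 0.0365025 + 6.60332e-10 = 0.0605995
Responsibility of Level 1: 0.024097 / 0.0605995 ≈ 0.3976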